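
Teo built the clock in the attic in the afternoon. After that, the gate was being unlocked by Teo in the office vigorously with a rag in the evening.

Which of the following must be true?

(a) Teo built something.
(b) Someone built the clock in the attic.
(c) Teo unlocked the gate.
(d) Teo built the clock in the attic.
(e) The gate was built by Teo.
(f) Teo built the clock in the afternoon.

(a), (b), (d), (f)

(a) Entailed — dropping 'in the attic', 'in the afternoon' and generalizing the patient leaves a sub-description the original still satisfies.
(b) Entailed — every conjunct here is already in the original building event.
(c) Not entailed — 'was unlocking' is progressive on an accomplishment; it does not entail the completed 'unlocked'.
(d) Entailed — every conjunct here is already in the original building event.
(e) Not entailed — Teo built the clock, not the gate; the gate belongs to the unlocking event.
(f) Entailed — this follows by dropping conjuncts from the building event's description.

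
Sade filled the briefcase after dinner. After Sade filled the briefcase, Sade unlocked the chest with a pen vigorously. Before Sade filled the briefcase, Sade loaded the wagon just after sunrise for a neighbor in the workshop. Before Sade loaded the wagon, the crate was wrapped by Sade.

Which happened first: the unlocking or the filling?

the filling

The connectives place the filling before the unlocking.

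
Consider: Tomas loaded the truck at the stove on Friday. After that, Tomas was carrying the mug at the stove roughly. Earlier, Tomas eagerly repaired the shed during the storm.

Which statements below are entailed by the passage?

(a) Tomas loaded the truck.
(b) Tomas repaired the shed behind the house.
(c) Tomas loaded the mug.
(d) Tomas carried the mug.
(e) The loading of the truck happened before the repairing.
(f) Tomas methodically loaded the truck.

(a), (d)

(a) Entailed — dropping 'at the stove', 'on Friday' leaves a sub-description the original still satisfies.
(b) Not entailed — 'behind the house' adds information not in the original event.
(c) Not entailed — Tomas loaded the truck, not the mug; the mug belongs to the carrying event.
(d) Entailed — 'carry' is an activity; 'was carrying' entails that some carrying happened, so 'carried' holds.
(e) Not entailed — the narrative doesn't order the loading relative to the repairing.
(f) Not entailed — 'methodically' adds information not in the original event.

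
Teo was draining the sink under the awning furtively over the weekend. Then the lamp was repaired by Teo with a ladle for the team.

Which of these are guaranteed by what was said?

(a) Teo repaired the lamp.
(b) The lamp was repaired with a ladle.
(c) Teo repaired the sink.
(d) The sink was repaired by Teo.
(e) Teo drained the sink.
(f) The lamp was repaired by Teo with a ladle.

(a), (b), (f)

(a) Entailed — every conjunct here is already in the original repairing event.
(b) Entailed — dropping 'for the team' and generalizing the agent leaves a sub-description the original still satisfies.
(c) Not entailed — Teo repaired the lamp, not the sink; the sink belongs to the draining event.
(d) Not entailed — Teo repaired the lamp, not the sink; the sink belongs to the draining event.
(e) Not entailed — 'was draining' is progressive on an accomplishment; it does not entail the completed 'drained'.
(f) Entailed — dropping 'for the team' leaves a sub-description the original still satisfies.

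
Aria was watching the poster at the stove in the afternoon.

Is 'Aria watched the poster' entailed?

'watch' is atelic; if Aria was watching the poster, then Aria watched the poster (for some time).

yes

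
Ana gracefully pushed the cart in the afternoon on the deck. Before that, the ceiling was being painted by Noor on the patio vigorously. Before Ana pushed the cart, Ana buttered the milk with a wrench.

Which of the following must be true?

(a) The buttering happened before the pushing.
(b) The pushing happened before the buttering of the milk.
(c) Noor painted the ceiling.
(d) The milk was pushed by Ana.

(a) Entailed — the narrative places the buttering before the pushing.
(b) Not entailed — the narrative places the buttering before the pushing, not after.
(c) Not entailed — 'was painting' is progressive on an accomplishment; it does not entail the completed 'painted'.
(d) Not entailed — Ana pushed the cart, not the milk; the milk belongs to the buttering event.

(a)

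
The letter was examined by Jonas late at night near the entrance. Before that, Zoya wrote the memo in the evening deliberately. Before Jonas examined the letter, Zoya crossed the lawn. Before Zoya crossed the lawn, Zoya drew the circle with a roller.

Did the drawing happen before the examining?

The narrative orders the drawing before the examining.

yes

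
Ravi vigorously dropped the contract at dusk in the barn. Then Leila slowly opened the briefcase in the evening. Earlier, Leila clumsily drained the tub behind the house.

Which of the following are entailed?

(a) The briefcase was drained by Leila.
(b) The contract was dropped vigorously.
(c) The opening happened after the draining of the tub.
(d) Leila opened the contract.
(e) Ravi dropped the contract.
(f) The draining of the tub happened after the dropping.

(a) Not entailed — Leila drained the tub, not the briefcase; the briefcase belongs to the opening event.
(b) Entailed — every conjunct here is already in the original dropping event.
(c) Entailed — the narrative places the draining before the opening.
(d) Not entailed — Leila opened the briefcase, not the contract; the contract belongs to the dropping event.
(e) Entailed — every conjunct here is already in the original dropping event.
(f) Not entailed — the narrative doesn't order the dropping relative to the draining.

(b), (c), (e)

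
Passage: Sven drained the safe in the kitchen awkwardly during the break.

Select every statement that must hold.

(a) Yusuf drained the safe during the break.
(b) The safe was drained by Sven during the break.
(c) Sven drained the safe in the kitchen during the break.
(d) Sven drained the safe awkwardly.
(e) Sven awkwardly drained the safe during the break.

(b), (c), (d), (e)

(a) Not entailed — the passage has Sven draining the safe, not Yusuf.
(b) Entailed — the original entails any weakening of itself; this just drops 'in the kitchen', 'awkwardly'.
(c) Entailed — every conjunct here is already in the original draining event.
(d) Entailed — every conjunct here is already in the original draining event.
(e) Entailed — the original entails any weakening of itself; this just drops 'in the kitchen'.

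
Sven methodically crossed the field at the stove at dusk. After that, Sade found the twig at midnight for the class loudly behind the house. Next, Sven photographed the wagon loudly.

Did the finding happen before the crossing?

The narrative orders the crossing before the finding.

no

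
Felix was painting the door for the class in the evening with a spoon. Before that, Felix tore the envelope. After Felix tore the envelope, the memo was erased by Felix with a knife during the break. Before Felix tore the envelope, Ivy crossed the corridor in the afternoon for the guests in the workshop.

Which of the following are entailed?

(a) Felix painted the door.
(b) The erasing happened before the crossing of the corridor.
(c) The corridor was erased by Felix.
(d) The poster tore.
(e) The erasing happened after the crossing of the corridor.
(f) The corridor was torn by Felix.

(a) Not entailed — 'was painting' is progressive on an accomplishment; it does not entail the completed 'painted'.
(b) Not entailed — the narrative places the crossing before the erasing, not after.
(c) Not entailed — Felix erased the memo, not the corridor; the corridor belongs to the crossing event.
(d) Not entailed — the envelope is what tore, not the poster.
(e) Entailed — the narrative places the crossing before the erasing.
(f) Not entailed — Felix tore the envelope, not the corridor; the corridor belongs to the crossing event.

(e)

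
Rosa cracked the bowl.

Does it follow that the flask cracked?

Nothing is said about any flask; only the bowl is affected.

no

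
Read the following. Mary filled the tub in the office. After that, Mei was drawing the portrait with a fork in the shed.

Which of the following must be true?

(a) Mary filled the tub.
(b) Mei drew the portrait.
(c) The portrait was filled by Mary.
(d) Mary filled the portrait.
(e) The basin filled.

(a)

(a) Entailed — every conjunct here is already in the original filling event.
(b) Not entailed — 'was drawing' is progressive on an accomplishment; it does not entail the completed 'drew'.
(c) Not entailed — Mary filled the tub, not the portrait; the portrait belongs to the drawing event.
(d) Not entailed — Mary filled the tub, not the portrait; the portrait belongs to the drawing event.
(e) Not entailed — the tub is what filled, not the basin.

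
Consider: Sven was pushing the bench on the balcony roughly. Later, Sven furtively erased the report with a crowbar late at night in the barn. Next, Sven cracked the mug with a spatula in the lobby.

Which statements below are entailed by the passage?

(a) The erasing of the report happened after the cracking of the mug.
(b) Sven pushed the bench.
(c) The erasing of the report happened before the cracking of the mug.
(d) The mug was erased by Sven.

(b), (c)

(a) Not entailed — the narrative places the erasing before the cracking, not after.
(b) Entailed — 'push' is an activity; 'was pushing' entails that some pushing happened, so 'pushed' holds.
(c) Entailed — the narrative places the erasing before the cracking.
(d) Not entailed — Sven erased the report, not the mug; the mug belongs to the cracking event.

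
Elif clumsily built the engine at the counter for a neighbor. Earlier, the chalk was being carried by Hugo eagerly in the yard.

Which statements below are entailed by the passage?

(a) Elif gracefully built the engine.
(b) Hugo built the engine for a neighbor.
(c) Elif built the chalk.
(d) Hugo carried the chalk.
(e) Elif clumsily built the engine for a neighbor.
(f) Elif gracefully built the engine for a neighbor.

(a) Not entailed — 'gracefully' adds a manner not in (and inconsistent with) the original.
(b) Not entailed — the passage has Elif building the engine, not Hugo.
(c) Not entailed — Elif built the engine, not the chalk; the chalk belongs to the carrying event.
(d) Entailed — 'carry' is an activity; 'was carrying' entails that some carrying happened, so 'carried' holds.
(e) Entailed — every conjunct here is already in the original building event.
(f) Not entailed — 'gracefully' adds a manner not in (and inconsistent with) the original.

(d), (e)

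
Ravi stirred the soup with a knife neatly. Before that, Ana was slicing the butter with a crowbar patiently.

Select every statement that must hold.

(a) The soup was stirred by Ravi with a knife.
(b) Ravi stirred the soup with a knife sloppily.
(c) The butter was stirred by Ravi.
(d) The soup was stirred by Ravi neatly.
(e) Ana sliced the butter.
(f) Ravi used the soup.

(a), (d)

(a) Entailed — this follows by dropping conjuncts from the stirring event's description.
(b) Not entailed — 'sloppily' adds a manner not in (and inconsistent with) the original.
(c) Not entailed — Ravi stirred the soup, not the butter; the butter belongs to the slicing event.
(d) Entailed — every conjunct here is already in the original stirring event.
(e) Not entailed — 'was slicing' is progressive on an accomplishment; it does not entail the completed 'sliced'.
(f) Not entailed — the soup is the patient, not an instrument — Ravi used a knife.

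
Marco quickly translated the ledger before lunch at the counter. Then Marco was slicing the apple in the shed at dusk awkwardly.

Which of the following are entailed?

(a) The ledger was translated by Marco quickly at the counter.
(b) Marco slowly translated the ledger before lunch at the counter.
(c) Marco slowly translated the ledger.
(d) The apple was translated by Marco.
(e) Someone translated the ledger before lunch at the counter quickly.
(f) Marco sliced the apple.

(a) Entailed — every conjunct here is already in the original translating event.
(b) Not entailed — 'slowly' adds a manner not in (and inconsistent with) the original.
(c) Not entailed — 'slowly' adds a manner not in (and inconsistent with) the original.
(d) Not entailed — Marco translated the ledger, not the apple; the apple belongs to the slicing event.
(e) Entailed — every conjunct here is already in the original translating event.
(f) Not entailed — 'was slicing' is progressive on an accomplishment; it does not entail the completed 'sliced'.

(a), (e)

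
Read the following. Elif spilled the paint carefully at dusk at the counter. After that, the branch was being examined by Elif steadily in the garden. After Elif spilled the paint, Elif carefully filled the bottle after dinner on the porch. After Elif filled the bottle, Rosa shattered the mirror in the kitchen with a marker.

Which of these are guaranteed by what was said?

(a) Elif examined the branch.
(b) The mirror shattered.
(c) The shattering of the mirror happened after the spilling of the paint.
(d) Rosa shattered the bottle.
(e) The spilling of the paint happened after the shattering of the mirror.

(a) Entailed — 'examine' is an activity; 'was examining' entails that some examining happened, so 'examined' holds.
(b) Entailed — 'Rosa shattered the mirror' is causative; it entails the inchoative 'the mirror shattered'.
(c) Entailed — the narrative places the spilling before the shattering.
(d) Not entailed — Rosa shattered the mirror, not the bottle; the bottle belongs to the filling event.
(e) Not entailed — the narrative places the spilling before the shattering, not after.

(a), (b), (c)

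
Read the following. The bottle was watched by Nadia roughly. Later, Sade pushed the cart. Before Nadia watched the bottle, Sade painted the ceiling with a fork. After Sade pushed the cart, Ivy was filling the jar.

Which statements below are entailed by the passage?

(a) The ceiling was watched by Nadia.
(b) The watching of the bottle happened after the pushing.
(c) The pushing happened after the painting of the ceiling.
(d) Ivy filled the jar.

(c)

(a) Not entailed — Nadia watched the bottle, not the ceiling; the ceiling belongs to the painting event.
(b) Not entailed — the narrative places the watching before the pushing, not after.
(c) Entailed — the narrative places the painting before the pushing.
(d) Not entailed — 'was filling' is progressive on an accomplishment; it does not entail the completed 'filled'.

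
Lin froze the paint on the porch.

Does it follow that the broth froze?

Nothing is said about any broth; only the paint is affected.

no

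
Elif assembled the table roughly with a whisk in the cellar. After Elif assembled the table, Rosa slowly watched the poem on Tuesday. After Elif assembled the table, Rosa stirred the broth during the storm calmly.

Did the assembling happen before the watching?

The narrative orders the assembling before the watching.

yes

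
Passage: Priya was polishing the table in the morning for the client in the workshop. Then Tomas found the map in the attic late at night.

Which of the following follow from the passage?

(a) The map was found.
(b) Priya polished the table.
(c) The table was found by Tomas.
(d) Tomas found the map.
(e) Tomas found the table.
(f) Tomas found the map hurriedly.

(a) Entailed — every conjunct here is already in the original finding event.
(b) Entailed — 'polish' is an activity; 'was polishing' entails that some polishing happened, so 'polished' holds.
(c) Not entailed — Tomas found the map, not the table; the table belongs to the polishing event.
(d) Entailed — this follows by dropping conjuncts from the finding event's description.
(e) Not entailed — Tomas found the map, not the table; the table belongs to the polishing event.
(f) Not entailed — 'hurriedly' adds information not in the original event.

(a), (b), (d)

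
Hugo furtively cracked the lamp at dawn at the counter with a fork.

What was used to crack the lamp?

a fork

'with a fork' marks the instrument of the cracking event.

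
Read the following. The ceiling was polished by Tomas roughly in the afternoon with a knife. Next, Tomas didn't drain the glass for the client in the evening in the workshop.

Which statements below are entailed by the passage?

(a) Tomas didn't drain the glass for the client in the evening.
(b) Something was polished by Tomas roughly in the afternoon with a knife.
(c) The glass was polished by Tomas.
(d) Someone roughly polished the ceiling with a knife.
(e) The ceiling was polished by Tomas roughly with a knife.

(a) Not entailed — dropping 'in the workshop' under negation is not valid — the original leaves open that Tomas drained the glass some other way.
(b) Entailed — this follows by dropping conjuncts from the polishing event's description.
(c) Not entailed — Tomas polished the ceiling, not the glass; the glass belongs to the draining event.
(d) Entailed — every conjunct here is already in the original polishing event.
(e) Entailed — every conjunct here is already in the original polishing event.

(b), (d), (e)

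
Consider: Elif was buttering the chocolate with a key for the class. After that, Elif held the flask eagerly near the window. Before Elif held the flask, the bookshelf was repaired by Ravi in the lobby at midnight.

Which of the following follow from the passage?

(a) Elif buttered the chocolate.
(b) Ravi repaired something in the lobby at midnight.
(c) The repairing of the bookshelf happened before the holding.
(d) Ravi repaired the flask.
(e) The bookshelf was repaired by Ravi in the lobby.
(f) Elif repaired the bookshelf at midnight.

(a) Not entailed — 'was buttering' is progressive on an accomplishment; it does not entail the completed 'buttered'.
(b) Entailed — this follows by dropping conjuncts from the repairing event's description.
(c) Entailed — the narrative places the repairing before the holding.
(d) Not entailed — Ravi repaired the bookshelf, not the flask; the flask belongs to the holding event.
(e) Entailed — this follows by dropping conjuncts from the repairing event's description.
(f) Not entailed — the passage has Ravi repairing the bookshelf, not Elif.

(b), (c), (e)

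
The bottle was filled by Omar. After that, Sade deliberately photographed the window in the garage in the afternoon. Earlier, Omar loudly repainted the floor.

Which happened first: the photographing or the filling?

The connectives place the filling before the photographing.

the filling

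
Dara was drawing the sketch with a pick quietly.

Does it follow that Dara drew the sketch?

no

'was drawing' is progressive; for an accomplishment like 'draw the sketch', it doesn't entail completion.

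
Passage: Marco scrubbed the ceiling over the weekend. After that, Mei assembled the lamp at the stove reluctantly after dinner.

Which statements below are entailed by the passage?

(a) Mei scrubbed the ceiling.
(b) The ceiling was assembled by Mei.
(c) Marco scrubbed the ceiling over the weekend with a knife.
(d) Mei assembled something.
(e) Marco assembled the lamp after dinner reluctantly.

(a) Not entailed — the passage has Marco scrubbing the ceiling, not Mei.
(b) Not entailed — Mei assembled the lamp, not the ceiling; the ceiling belongs to the scrubbing event.
(c) Not entailed — 'with a knife' adds information not in the original event.
(d) Entailed — dropping 'after dinner', 'at the stove', 'reluctantly' and generalizing the patient leaves a sub-description the original still satisfies.
(e) Not entailed — the passage has Mei assembling the lamp, not Marco.

(d)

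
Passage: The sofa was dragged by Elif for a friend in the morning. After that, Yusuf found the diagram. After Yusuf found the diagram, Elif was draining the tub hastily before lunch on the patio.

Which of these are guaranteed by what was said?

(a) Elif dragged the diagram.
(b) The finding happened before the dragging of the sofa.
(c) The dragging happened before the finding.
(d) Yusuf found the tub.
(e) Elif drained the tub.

(a) Not entailed — Elif dragged the sofa, not the diagram; the diagram belongs to the finding event.
(b) Not entailed — the narrative places the dragging before the finding, not after.
(c) Entailed — the narrative places the dragging before the finding.
(d) Not entailed — Yusuf found the diagram, not the tub; the tub belongs to the draining event.
(e) Not entailed — 'was draining' is progressive on an accomplishment; it does not entail the completed 'drained'.

(c)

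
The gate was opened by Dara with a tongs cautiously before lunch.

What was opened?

the gate

'the gate' marks the patient of the opening event.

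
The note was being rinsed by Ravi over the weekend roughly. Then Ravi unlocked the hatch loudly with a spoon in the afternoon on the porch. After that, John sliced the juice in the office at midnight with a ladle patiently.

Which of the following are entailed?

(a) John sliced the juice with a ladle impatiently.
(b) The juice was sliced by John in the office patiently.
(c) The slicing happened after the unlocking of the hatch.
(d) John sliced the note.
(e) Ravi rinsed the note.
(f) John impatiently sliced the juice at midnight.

(b), (c), (e)

(a) Not entailed — 'impatiently' adds a manner not in (and inconsistent with) the original.
(b) Entailed — every conjunct here is already in the original slicing event.
(c) Entailed — the narrative places the unlocking before the slicing.
(d) Not entailed — John sliced the juice, not the note; the note belongs to the rinsing event.
(e) Entailed — 'rinse' is an activity; 'was rinsing' entails that some rinsing happened, so 'rinsed' holds.
(f) Not entailed — 'impatiently' adds a manner not in (and inconsistent with) the original.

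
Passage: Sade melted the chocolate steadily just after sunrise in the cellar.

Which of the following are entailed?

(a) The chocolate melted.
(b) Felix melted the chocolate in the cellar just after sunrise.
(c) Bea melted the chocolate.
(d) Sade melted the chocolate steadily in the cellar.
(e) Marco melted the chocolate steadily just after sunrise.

(a) Entailed — 'Sade melted the chocolate' is causative; it entails the inchoative 'the chocolate melted'.
(b) Not entailed — the passage has Sade melting the chocolate, not Felix.
(c) Not entailed — the passage has Sade melting the chocolate, not Bea.
(d) Entailed — this follows by dropping conjuncts from the melting event's description.
(e) Not entailed — the passage has Sade melting the chocolate, not Marco.

(a), (d)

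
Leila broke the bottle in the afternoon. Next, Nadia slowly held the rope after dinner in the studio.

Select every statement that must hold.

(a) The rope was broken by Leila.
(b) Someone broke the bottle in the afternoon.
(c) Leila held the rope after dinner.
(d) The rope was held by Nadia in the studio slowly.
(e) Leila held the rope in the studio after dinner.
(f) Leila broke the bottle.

(a) Not entailed — Leila broke the bottle, not the rope; the rope belongs to the holding event.
(b) Entailed — every conjunct here is already in the original breaking event.
(c) Not entailed — the passage has Nadia holding the rope, not Leila.
(d) Entailed — the original entails any weakening of itself; this just drops 'after dinner'.
(e) Not entailed — the passage has Nadia holding the rope, not Leila.
(f) Entailed — the original entails any weakening of itself; this just drops 'in the afternoon'.

(b), (d), (f)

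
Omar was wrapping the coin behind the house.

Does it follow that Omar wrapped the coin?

'was wrapping' is progressive; for an accomplishment like 'wrap the coin', it doesn't entail completion.

no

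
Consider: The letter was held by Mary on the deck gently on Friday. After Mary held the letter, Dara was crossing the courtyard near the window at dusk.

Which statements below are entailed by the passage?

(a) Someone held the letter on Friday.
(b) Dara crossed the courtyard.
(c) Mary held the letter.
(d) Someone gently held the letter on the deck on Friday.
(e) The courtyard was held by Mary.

(a), (c), (d)

(a) Entailed — this follows by dropping conjuncts from the holding event's description.
(b) Not entailed — 'was crossing' is progressive on an accomplishment; it does not entail the completed 'crossed'.
(c) Entailed — the original entails any weakening of itself; this just drops 'on Friday', 'on the deck', 'gently'.
(d) Entailed — generalizing the agent leaves a sub-description the original still satisfies.
(e) Not entailed — Mary held the letter, not the courtyard; the courtyard belongs to the crossing event.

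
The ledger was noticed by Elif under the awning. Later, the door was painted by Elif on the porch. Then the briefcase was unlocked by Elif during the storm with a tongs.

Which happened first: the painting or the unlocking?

the painting

The connectives place the painting before the unlocking.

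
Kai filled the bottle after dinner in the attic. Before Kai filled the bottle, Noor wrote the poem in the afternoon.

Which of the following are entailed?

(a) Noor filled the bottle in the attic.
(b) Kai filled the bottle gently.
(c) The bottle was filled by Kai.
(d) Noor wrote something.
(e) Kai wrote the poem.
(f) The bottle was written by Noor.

(c), (d)

(a) Not entailed — the passage has Kai filling the bottle, not Noor.
(b) Not entailed — 'gently' adds information not in the original event.
(c) Entailed — dropping 'after dinner', 'in the attic' leaves a sub-description the original still satisfies.
(d) Entailed — this follows by dropping conjuncts from the writing event's description.
(e) Not entailed — the passage has Noor writing the poem, not Kai.
(f) Not entailed — Noor wrote the poem, not the bottle; the bottle belongs to the filling event.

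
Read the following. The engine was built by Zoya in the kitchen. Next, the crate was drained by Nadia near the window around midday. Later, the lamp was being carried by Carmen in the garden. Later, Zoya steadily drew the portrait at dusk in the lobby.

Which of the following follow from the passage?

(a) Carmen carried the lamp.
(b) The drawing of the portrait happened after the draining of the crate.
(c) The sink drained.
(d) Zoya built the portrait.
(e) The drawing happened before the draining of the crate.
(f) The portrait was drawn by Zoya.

(a), (b), (f)

(a) Entailed — 'carry' is an activity; 'was carrying' entails that some carrying happened, so 'carried' holds.
(b) Entailed — the narrative places the draining before the drawing.
(c) Not entailed — the crate is what drained, not the sink.
(d) Not entailed — Zoya built the engine, not the portrait; the portrait belongs to the drawing event.
(e) Not entailed — the narrative places the draining before the drawing, not after.
(f) Entailed — every conjunct here is already in the original drawing event.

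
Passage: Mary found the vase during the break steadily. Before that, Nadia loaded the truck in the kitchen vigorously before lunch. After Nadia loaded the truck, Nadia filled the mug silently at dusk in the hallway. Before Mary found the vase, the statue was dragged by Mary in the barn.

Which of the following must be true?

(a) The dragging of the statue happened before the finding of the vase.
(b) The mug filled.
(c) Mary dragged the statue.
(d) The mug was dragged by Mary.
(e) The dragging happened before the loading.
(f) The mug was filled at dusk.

(a) Entailed — the narrative places the dragging before the finding.
(b) Entailed — 'Nadia filled the mug' is causative; it entails the inchoative 'the mug filled'.
(c) Entailed — every conjunct here is already in the original dragging event.
(d) Not entailed — Mary dragged the statue, not the mug; the mug belongs to the filling event.
(e) Not entailed — the narrative doesn't order the dragging relative to the loading.
(f) Entailed — every conjunct here is already in the original filling event.

(a), (b), (c), (f)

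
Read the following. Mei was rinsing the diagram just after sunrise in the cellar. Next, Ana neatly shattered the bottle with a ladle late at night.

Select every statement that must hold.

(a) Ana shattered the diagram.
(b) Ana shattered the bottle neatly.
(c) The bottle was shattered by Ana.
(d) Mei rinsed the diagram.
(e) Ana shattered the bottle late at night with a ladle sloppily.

(b), (c), (d)

(a) Not entailed — Ana shattered the bottle, not the diagram; the diagram belongs to the rinsing event.
(b) Entailed — every conjunct here is already in the original shattering event.
(c) Entailed — dropping 'neatly', 'late at night', 'with a ladle' leaves a sub-description the original still satisfies.
(d) Entailed — 'rinse' is an activity; 'was rinsing' entails that some rinsing happened, so 'rinsed' holds.
(e) Not entailed — 'sloppily' adds a manner not in (and inconsistent with) the original.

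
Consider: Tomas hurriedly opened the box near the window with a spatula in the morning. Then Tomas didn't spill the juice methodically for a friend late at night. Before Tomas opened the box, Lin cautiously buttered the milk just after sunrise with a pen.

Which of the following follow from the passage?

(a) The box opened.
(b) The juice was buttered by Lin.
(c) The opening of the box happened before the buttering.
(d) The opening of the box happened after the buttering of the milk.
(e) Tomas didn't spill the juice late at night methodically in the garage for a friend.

(a), (d), (e)

(a) Entailed — 'Tomas opened the box' is causative; it entails the inchoative 'the box opened'.
(b) Not entailed — Lin buttered the milk, not the juice; the juice belongs to the spilling event.
(c) Not entailed — the narrative places the buttering before the opening, not after.
(d) Entailed — the narrative places the buttering before the opening.
(e) Entailed — under negation, adding a further restriction is entailed: if no such spilling event occurred, none occurred in the garage either.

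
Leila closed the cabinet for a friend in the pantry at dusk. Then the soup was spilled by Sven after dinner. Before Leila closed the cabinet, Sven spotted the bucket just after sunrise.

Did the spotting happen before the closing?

yes

The narrative orders the spotting before the closing.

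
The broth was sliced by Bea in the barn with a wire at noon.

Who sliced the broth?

'Bea' marks the agent of the slicing event.

Bea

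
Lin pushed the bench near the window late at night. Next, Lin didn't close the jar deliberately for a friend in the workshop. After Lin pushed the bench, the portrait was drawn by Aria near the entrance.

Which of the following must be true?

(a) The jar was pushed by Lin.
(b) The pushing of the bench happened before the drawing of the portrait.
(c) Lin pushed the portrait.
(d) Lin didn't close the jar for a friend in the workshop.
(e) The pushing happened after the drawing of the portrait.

(a) Not entailed — Lin pushed the bench, not the jar; the jar belongs to the closing event.
(b) Entailed — the narrative places the pushing before the drawing.
(c) Not entailed — Lin pushed the bench, not the portrait; the portrait belongs to the drawing event.
(d) Not entailed — dropping 'deliberately' under negation is not valid — the original leaves open that Lin closed the jar some other way.
(e) Not entailed — the narrative places the pushing before the drawing, not after.

(b)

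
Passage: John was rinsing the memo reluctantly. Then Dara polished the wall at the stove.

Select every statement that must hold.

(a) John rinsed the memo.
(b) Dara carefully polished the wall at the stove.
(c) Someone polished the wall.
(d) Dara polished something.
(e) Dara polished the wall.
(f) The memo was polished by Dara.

(a) Entailed — 'rinse' is an activity; 'was rinsing' entails that some rinsing happened, so 'rinsed' holds.
(b) Not entailed — 'carefully' adds information not in the original event.
(c) Entailed — every conjunct here is already in the original polishing event.
(d) Entailed — this follows by dropping conjuncts from the polishing event's description.
(e) Entailed — every conjunct here is already in the original polishing event.
(f) Not entailed — Dara polished the wall, not the memo; the memo belongs to the rinsing event.

(a), (c), (d), (e)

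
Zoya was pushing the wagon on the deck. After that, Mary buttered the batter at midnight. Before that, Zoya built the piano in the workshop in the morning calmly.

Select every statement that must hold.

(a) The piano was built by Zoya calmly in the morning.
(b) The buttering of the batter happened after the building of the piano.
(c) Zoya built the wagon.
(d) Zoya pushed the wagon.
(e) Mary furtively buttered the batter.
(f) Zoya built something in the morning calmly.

(a), (b), (d), (f)

(a) Entailed — dropping 'in the workshop' leaves a sub-description the original still satisfies.
(b) Entailed — the narrative places the building before the buttering.
(c) Not entailed — Zoya built the piano, not the wagon; the wagon belongs to the pushing event.
(d) Entailed — 'push' is an activity; 'was pushing' entails that some pushing happened, so 'pushed' holds.
(e) Not entailed — 'furtively' adds information not in the original event.
(f) Entailed — every conjunct here is already in the original building event.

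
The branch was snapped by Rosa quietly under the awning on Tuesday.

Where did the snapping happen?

'under the awning' marks the location of the snapping event.

under the awning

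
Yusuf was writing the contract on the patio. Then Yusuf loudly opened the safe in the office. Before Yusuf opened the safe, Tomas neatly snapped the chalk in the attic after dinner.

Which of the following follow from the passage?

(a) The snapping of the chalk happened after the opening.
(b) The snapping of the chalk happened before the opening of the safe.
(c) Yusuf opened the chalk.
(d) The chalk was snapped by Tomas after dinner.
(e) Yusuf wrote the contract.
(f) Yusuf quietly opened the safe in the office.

(a) Not entailed — the narrative places the snapping before the opening, not after.
(b) Entailed — the narrative places the snapping before the opening.
(c) Not entailed — Yusuf opened the safe, not the chalk; the chalk belongs to the snapping event.
(d) Entailed — dropping 'in the attic', 'neatly' leaves a sub-description the original still satisfies.
(e) Not entailed — 'was writing' is progressive on an accomplishment; it does not entail the completed 'wrote'.
(f) Not entailed — 'quietly' adds a manner not in (and inconsistent with) the original.

(b), (d)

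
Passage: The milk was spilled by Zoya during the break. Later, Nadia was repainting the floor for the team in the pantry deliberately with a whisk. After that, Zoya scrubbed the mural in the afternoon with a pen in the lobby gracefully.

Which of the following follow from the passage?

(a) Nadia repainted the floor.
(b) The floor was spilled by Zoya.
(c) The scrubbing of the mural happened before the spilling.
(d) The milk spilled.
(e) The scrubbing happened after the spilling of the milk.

(d), (e)

(a) Not entailed — 'was repainting' is progressive on an accomplishment; it does not entail the completed 'repainted'.
(b) Not entailed — Zoya spilled the milk, not the floor; the floor belongs to the repainting event.
(c) Not entailed — the narrative places the spilling before the scrubbing, not after.
(d) Entailed — 'Zoya spilled the milk' is causative; it entails the inchoative 'the milk spilled'.
(e) Entailed — the narrative places the spilling before the scrubbing.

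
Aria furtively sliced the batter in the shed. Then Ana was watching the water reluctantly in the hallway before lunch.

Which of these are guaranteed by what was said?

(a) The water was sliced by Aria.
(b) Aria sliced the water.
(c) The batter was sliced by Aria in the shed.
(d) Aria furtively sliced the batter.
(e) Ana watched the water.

(a) Not entailed — Aria sliced the batter, not the water; the water belongs to the watching event.
(b) Not entailed — Aria sliced the batter, not the water; the water belongs to the watching event.
(c) Entailed — every conjunct here is already in the original slicing event.
(d) Entailed — every conjunct here is already in the original slicing event.
(e) Entailed — 'watch' is an activity; 'was watching' entails that some watching happened, so 'watched' holds.

(c), (d), (e)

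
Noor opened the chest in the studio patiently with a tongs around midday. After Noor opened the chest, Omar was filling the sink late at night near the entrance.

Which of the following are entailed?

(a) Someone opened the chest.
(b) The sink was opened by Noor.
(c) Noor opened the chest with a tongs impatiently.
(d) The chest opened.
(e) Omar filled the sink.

(a) Entailed — the original entails any weakening of itself; this just drops 'in the studio', 'patiently', 'with a tongs', 'around midday' and generalizes the agent.
(b) Not entailed — Noor opened the chest, not the sink; the sink belongs to the filling event.
(c) Not entailed — 'impatiently' adds a manner not in (and inconsistent with) the original.
(d) Entailed — 'Noor opened the chest' is causative; it entails the inchoative 'the chest opened'.
(e) Not entailed — 'was filling' is progressive on an accomplishment; it does not entail the completed 'filled'.

(a), (d)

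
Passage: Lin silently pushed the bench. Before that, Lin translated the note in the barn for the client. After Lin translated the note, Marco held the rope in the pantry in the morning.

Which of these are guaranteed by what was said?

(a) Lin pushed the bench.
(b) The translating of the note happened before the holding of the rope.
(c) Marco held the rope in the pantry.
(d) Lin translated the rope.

(a) Entailed — every conjunct here is already in the original pushing event.
(b) Entailed — the narrative places the translating before the holding.
(c) Entailed — dropping 'in the morning' leaves a sub-description the original still satisfies.
(d) Not entailed — Lin translated the note, not the rope; the rope belongs to the holding event.

(a), (b), (c)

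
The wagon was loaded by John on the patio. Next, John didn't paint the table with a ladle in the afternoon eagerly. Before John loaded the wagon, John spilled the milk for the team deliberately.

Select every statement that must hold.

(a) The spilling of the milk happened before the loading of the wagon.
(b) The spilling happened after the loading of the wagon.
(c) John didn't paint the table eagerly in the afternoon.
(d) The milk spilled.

(a), (d)

(a) Entailed — the narrative places the spilling before the loading.
(b) Not entailed — the narrative places the spilling before the loading, not after.
(c) Not entailed — dropping 'with a ladle' under negation is not valid — the original leaves open that John painted the table some other way.
(d) Entailed — 'John spilled the milk' is causative; it entails the inchoative 'the milk spilled'.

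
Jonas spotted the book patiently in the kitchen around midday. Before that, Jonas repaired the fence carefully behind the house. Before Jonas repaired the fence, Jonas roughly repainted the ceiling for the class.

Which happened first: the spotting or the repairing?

the repairing

The connectives place the repairing before the spotting.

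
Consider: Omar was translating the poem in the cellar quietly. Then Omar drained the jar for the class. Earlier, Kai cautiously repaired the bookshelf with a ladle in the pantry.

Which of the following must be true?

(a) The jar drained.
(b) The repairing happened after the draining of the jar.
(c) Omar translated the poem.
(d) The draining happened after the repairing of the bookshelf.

(a) Entailed — 'Omar drained the jar' is causative; it entails the inchoative 'the jar drained'.
(b) Not entailed — the narrative places the repairing before the draining, not after.
(c) Not entailed — 'was translating' is progressive on an accomplishment; it does not entail the completed 'translated'.
(d) Entailed — the narrative places the repairing before the draining.

(a), (d)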